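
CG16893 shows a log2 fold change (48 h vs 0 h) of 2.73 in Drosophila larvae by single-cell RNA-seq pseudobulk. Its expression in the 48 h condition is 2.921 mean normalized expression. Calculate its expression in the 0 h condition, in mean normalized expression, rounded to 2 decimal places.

0.44

Fold change = 2^(2.73) = 6.6346
0 h expression = 2.921 / 6.6346 = 0.44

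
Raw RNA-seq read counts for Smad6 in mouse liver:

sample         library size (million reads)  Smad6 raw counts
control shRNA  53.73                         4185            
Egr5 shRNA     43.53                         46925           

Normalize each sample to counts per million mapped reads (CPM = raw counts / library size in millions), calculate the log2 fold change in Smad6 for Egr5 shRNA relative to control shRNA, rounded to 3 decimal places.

3.791

CPM(control shRNA) = 4185 / 53.73 = 77.8894
CPM(Egr5 shRNA) = 46925 / 43.53 = 1077.9922
Fold change = 1077.9922 / 77.8894 = 13.84003
log2(13.84003) = 3.7908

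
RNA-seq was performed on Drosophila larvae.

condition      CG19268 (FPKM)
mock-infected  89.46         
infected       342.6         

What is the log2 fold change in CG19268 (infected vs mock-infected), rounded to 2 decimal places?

Fold change = 342.6 / 89.46 = 3.8296
log2(3.8296) = 1.937

1.94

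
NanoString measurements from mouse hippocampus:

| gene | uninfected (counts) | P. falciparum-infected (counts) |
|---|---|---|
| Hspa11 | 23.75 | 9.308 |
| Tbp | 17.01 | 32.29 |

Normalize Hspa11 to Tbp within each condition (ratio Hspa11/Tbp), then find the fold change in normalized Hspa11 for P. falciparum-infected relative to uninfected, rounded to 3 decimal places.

0.206

Hspa11/Tbp (uninfected) = 23.75 / 17.01 = 1.3962
Hspa11/Tbp (P. falciparum-infected) = 9.308 / 32.29 = 0.28826
Fold change = 0.28826 / 1.3962 = 0.2065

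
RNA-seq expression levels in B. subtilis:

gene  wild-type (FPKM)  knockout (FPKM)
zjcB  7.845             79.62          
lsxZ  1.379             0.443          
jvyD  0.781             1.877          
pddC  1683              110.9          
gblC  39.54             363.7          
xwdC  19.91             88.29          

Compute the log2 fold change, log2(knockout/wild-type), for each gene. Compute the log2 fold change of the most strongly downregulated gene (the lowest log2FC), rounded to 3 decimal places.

log2(79.62/7.845) = 3.343  (zjcB)
log2(0.443/1.379) = -1.638  (lsxZ)
log2(1.877/0.781) = 1.265  (jvyD)
log2(110.9/1683) = -3.924  (pddC)
log2(363.7/39.54) = 3.201  (gblC)
log2(88.29/19.91) = 2.149  (xwdC)
pddC is most strongly downregulated.

-3.924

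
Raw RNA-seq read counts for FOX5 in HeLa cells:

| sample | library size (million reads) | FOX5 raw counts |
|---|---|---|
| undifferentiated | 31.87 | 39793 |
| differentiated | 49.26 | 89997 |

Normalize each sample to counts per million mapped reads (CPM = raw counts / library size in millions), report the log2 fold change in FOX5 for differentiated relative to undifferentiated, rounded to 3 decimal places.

0.549

CPM(undifferentiated) = 39793 / 31.87 = 1248.6037
CPM(differentiated) = 89997 / 49.26 = 1826.9793
Fold change = 1826.9793 / 1248.6037 = 1.46322
log2(1.46322) = 0.5491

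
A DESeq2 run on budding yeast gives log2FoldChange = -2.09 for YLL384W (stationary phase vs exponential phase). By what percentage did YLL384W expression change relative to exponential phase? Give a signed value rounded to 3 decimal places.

-76.512%

Fold change = 2^(-2.09) = 0.2349
Percent change = (FC − 1) × 100% = (0.2349 − 1) × 100 = -76.512%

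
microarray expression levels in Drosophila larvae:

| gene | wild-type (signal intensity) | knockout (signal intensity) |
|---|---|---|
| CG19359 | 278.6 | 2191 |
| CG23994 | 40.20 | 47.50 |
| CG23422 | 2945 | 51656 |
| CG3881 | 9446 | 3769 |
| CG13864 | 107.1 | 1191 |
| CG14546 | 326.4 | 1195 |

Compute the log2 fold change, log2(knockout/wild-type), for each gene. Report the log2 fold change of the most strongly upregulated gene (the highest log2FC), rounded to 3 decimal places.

log2(2191/278.6) = 2.975  (CG19359)
log2(47.50/40.20) = 0.241  (CG23994)
log2(51656/2945) = 4.133  (CG23422)
log2(3769/9446) = -1.326  (CG3881)
log2(1191/107.1) = 3.475  (CG13864)
log2(1195/326.4) = 1.872  (CG14546)
CG23422 is most strongly upregulated.

4.133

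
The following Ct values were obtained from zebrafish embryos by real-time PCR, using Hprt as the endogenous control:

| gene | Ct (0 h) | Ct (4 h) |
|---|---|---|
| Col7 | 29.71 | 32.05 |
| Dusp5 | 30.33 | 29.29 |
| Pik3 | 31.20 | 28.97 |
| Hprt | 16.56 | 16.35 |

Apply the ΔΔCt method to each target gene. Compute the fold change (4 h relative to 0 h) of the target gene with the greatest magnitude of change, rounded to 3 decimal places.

0.171

Col7: ΔΔCt = (32.05−16.35) − (29.71−16.56) = 15.70 − 13.15 = 2.55; fold change = 2^-2.55 = 0.171
Dusp5: ΔΔCt = (29.29−16.35) − (30.33−16.56) = 12.94 − 13.77 = -0.83; fold change = 2^0.83 = 1.778
Pik3: ΔΔCt = (28.97−16.35) − (31.20−16.56) = 12.62 − 14.64 = -2.02; fold change = 2^2.02 = 4.056
Col7 has the largest |ΔΔCt| = 2.55.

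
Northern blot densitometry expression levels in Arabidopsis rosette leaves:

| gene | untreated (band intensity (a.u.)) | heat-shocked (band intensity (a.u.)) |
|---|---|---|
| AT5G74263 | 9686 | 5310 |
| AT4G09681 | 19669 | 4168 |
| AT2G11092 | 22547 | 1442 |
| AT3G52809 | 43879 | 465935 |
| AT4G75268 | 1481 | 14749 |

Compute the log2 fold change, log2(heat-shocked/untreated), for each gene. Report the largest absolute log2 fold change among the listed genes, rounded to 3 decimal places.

log2(5310/9686) = -0.867  (AT5G74263)
log2(4168/19669) = -2.238  (AT4G09681)
log2(1442/22547) = -3.967  (AT2G11092)
log2(465935/43879) = 3.409  (AT3G52809)
log2(14749/1481) = 3.316  (AT4G75268)
The largest magnitude belongs to AT2G11092.

3.967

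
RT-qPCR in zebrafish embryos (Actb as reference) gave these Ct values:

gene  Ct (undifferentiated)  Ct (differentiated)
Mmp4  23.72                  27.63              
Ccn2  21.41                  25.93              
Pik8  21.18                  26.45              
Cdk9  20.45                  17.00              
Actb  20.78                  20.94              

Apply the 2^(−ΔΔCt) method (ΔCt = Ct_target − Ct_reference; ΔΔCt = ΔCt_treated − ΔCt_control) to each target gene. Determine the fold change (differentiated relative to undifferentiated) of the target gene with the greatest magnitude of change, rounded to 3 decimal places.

Mmp4: ΔΔCt = (27.63−20.94) − (23.72−20.78) = 6.69 − 2.94 = 3.75; fold change = 2^-3.75 = 0.074
Ccn2: ΔΔCt = (25.93−20.94) − (21.41−20.78) = 4.99 − 0.63 = 4.36; fold change = 2^-4.36 = 0.049
Pik8: ΔΔCt = (26.45−20.94) − (21.18−20.78) = 5.51 − 0.40 = 5.11; fold change = 2^-5.11 = 0.029
Cdk9: ΔΔCt = (17.00−20.94) − (20.45−20.78) = -3.94 − (-0.33) = -3.61; fold change = 2^3.61 = 12.210
Pik8 has the largest |ΔΔCt| = 5.11.

0.029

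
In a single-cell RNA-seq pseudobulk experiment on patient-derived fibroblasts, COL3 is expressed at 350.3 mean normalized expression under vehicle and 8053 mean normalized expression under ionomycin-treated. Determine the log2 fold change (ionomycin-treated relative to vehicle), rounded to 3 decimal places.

Fold change = 8053 / 350.3 = 22.9889
log2(22.9889) = 4.5229

4.523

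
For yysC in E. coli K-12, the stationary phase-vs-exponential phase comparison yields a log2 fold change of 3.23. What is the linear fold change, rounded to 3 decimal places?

9.383

Fold change = 2^(3.23) = 9.3827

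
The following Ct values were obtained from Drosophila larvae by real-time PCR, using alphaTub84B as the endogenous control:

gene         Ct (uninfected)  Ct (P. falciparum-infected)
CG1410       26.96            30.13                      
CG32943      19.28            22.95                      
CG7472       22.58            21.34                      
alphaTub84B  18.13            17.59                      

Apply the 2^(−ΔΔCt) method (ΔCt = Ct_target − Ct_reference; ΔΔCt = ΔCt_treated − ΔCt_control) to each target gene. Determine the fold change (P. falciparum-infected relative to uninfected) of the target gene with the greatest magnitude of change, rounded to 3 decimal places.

0.054

CG1410: ΔΔCt = (30.13−17.59) − (26.96−18.13) = 12.54 − 8.83 = 3.71; fold change = 2^-3.71 = 0.076
CG32943: ΔΔCt = (22.95−17.59) − (19.28−18.13) = 5.36 − 1.15 = 4.21; fold change = 2^-4.21 = 0.054
CG7472: ΔΔCt = (21.34−17.59) − (22.58−18.13) = 3.75 − 4.45 = -0.70; fold change = 2^0.70 = 1.625
CG32943 has the largest |ΔΔCt| = 4.21.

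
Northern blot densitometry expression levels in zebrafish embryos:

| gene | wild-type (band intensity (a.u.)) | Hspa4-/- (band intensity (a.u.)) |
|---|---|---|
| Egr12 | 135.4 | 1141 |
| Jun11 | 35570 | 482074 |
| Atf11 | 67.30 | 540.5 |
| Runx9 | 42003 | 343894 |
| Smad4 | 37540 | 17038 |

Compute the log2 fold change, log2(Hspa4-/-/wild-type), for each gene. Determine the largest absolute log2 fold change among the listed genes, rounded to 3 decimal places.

3.761

log2(1141/135.4) = 3.075  (Egr12)
log2(482074/35570) = 3.761  (Jun11)
log2(540.5/67.30) = 3.006  (Atf11)
log2(343894/42003) = 3.033  (Runx9)
log2(17038/37540) = -1.140  (Smad4)
The largest magnitude belongs to Jun11.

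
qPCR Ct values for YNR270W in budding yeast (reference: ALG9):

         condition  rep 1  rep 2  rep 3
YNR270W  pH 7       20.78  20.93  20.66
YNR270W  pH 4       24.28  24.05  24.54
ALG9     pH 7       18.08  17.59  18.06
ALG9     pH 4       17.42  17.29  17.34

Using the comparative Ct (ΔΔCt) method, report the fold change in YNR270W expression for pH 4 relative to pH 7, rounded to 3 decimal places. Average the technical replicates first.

Mean Ct: YNR270W pH 7 20.790; YNR270W pH 4 24.290; ALG9 pH 7 17.910; ALG9 pH 4 17.350
ΔCt(pH 7) = 20.790 − 17.910 = 2.880
ΔCt(pH 4) = 24.290 − 17.350 = 6.940
ΔΔCt = 6.940 − 2.880 = 4.060
Fold change = 2^(−4.060) = 0.0600

0.060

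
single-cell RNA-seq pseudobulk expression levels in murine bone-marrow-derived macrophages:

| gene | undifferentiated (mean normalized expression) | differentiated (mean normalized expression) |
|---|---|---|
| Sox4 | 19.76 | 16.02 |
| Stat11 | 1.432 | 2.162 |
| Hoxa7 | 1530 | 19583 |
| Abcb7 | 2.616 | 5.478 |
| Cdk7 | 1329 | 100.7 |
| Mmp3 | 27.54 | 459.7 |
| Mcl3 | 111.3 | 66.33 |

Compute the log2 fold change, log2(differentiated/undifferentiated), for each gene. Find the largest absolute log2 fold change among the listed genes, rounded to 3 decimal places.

4.061

log2(16.02/19.76) = -0.303  (Sox4)
log2(2.162/1.432) = 0.594  (Stat11)
log2(19583/1530) = 3.678  (Hoxa7)
log2(5.478/2.616) = 1.066  (Abcb7)
log2(100.7/1329) = -3.722  (Cdk7)
log2(459.7/27.54) = 4.061  (Mmp3)
log2(66.33/111.3) = -0.747  (Mcl3)
The largest magnitude belongs to Mmp3.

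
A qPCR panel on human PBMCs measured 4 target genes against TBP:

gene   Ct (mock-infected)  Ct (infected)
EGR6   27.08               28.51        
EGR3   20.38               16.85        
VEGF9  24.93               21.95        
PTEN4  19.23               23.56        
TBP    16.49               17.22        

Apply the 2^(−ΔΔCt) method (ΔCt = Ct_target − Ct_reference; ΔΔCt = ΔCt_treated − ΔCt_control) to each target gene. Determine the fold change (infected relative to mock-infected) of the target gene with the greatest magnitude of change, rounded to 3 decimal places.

19.160

EGR6: ΔΔCt = (28.51−17.22) − (27.08−16.49) = 11.29 − 10.59 = 0.70; fold change = 2^-0.70 = 0.616
EGR3: ΔΔCt = (16.85−17.22) − (20.38−16.49) = -0.37 − 3.89 = -4.26; fold change = 2^4.26 = 19.160
VEGF9: ΔΔCt = (21.95−17.22) − (24.93−16.49) = 4.73 − 8.44 = -3.71; fold change = 2^3.71 = 13.086
PTEN4: ΔΔCt = (23.56−17.22) − (19.23−16.49) = 6.34 − 2.74 = 3.60; fold change = 2^-3.60 = 0.082
EGR3 has the largest |ΔΔCt| = 4.26.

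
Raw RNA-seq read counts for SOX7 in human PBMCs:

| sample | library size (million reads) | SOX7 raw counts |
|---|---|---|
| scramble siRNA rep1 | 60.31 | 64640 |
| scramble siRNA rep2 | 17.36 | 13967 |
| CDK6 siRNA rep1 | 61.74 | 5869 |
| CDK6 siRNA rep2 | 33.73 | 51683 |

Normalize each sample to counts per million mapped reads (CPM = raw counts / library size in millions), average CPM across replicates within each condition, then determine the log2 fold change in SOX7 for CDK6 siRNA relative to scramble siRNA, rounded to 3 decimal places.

CPM(scramble siRNA rep1) = 64640 / 60.31 = 1071.7957
CPM(scramble siRNA rep2) = 13967 / 17.36 = 804.5507
CPM(CDK6 siRNA rep1) = 5869 / 61.74 = 95.0599
CPM(CDK6 siRNA rep2) = 51683 / 33.73 = 1532.2562
mean CPM(scramble siRNA) = 938.1732; mean CPM(CDK6 siRNA) = 813.6580
Fold change = 813.6580 / 938.1732 = 0.86728
log2(0.86728) = -0.2054

-0.205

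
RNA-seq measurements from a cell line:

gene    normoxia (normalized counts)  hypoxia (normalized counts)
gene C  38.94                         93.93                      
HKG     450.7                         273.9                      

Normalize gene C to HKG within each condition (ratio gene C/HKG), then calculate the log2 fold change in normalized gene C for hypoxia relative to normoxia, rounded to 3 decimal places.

gene C/HKG (normoxia) = 38.94 / 450.7 = 0.086399
gene C/HKG (hypoxia) = 93.93 / 273.9 = 0.34294
Fold change = 0.34294 / 0.086399 = 3.9692
log2(3.9692) = 1.9889

1.989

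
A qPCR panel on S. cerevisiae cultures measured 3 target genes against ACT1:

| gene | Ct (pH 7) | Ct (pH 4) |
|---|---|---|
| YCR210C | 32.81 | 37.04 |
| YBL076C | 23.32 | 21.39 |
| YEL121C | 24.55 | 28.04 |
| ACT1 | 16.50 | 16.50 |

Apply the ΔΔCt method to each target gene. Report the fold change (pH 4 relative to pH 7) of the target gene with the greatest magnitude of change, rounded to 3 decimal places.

YCR210C: ΔΔCt = (37.04−16.50) − (32.81−16.50) = 20.54 − 16.31 = 4.23; fold change = 2^-4.23 = 0.053
YBL076C: ΔΔCt = (21.39−16.50) − (23.32−16.50) = 4.89 − 6.82 = -1.93; fold change = 2^1.93 = 3.811
YEL121C: ΔΔCt = (28.04−16.50) − (24.55−16.50) = 11.54 − 8.05 = 3.49; fold change = 2^-3.49 = 0.089
YCR210C has the largest |ΔΔCt| = 4.23.

0.053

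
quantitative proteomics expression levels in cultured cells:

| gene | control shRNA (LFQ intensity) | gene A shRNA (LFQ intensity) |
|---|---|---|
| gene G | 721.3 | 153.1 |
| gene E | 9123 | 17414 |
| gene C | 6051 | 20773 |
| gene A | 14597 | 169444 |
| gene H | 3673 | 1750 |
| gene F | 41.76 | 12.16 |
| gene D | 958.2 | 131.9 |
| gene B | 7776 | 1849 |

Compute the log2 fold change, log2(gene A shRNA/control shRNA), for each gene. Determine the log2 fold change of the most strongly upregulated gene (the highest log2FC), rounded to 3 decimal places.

log2(153.1/721.3) = -2.236  (gene G)
log2(17414/9123) = 0.933  (gene E)
log2(20773/6051) = 1.779  (gene C)
log2(169444/14597) = 3.537  (gene A)
log2(1750/3673) = -1.070  (gene H)
log2(12.16/41.76) = -1.780  (gene F)
log2(131.9/958.2) = -2.861  (gene D)
log2(1849/7776) = -2.072  (gene B)
gene A is most strongly upregulated.

3.537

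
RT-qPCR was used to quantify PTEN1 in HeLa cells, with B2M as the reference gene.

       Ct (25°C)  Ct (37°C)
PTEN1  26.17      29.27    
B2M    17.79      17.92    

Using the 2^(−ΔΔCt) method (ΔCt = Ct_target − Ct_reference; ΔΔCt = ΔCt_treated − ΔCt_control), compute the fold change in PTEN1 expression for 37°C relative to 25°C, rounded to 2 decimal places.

ΔCt(25°C) = 26.170 − 17.790 = 8.380
ΔCt(37°C) = 29.270 − 17.920 = 11.350
ΔΔCt = 11.350 − 8.380 = 2.970
Fold change = 2^(−2.970) = 0.128

0.13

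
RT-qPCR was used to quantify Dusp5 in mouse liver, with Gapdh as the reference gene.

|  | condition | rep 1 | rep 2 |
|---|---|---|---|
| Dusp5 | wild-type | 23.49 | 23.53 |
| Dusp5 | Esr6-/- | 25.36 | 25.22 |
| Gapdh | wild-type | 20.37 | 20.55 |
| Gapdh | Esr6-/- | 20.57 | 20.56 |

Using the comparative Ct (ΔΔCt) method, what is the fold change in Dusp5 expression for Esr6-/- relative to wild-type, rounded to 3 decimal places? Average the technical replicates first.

0.313

Mean Ct: Dusp5 wild-type 23.510; Dusp5 Esr6-/- 25.290; Gapdh wild-type 20.460; Gapdh Esr6-/- 20.565
ΔCt(wild-type) = 23.510 − 20.460 = 3.050
ΔCt(Esr6-/-) = 25.290 − 20.565 = 4.725
ΔΔCt = 4.725 − 3.050 = 1.675
Fold change = 2^(−1.675) = 0.3132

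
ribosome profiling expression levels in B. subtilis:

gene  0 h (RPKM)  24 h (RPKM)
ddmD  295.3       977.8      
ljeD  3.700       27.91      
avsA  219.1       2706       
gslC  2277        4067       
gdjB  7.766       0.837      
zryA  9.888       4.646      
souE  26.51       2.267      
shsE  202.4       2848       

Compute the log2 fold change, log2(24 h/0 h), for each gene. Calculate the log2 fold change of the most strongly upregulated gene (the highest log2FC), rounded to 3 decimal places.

3.815

log2(977.8/295.3) = 1.727  (ddmD)
log2(27.91/3.700) = 2.915  (ljeD)
log2(2706/219.1) = 3.627  (avsA)
log2(4067/2277) = 0.837  (gslC)
log2(0.837/7.766) = -3.214  (gdjB)
log2(4.646/9.888) = -1.090  (zryA)
log2(2.267/26.51) = -3.548  (souE)
log2(2848/202.4) = 3.815  (shsE)
shsE is most strongly upregulated.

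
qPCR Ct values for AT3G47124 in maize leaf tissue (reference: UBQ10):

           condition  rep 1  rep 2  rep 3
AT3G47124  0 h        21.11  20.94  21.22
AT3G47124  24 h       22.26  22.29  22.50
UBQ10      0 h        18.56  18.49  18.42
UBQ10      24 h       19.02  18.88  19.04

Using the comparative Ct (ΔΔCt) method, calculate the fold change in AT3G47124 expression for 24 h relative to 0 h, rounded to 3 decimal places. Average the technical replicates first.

Mean Ct: AT3G47124 0 h 21.090; AT3G47124 24 h 22.350; UBQ10 0 h 18.490; UBQ10 24 h 18.980
ΔCt(0 h) = 21.090 − 18.490 = 2.600
ΔCt(24 h) = 22.350 − 18.980 = 3.370
ΔΔCt = 3.370 − 2.600 = 0.770
Fold change = 2^(−0.770) = 0.5864

0.586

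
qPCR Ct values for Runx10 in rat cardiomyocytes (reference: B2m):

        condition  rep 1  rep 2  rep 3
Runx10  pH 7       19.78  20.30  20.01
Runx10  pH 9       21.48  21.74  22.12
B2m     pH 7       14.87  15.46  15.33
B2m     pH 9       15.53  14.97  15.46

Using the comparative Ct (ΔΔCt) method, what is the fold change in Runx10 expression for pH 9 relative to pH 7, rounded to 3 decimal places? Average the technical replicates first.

Mean Ct: Runx10 pH 7 20.030; Runx10 pH 9 21.780; B2m pH 7 15.220; B2m pH 9 15.320
ΔCt(pH 7) = 20.030 − 15.220 = 4.810
ΔCt(pH 9) = 21.780 − 15.320 = 6.460
ΔΔCt = 6.460 − 4.810 = 1.650
Fold change = 2^(−1.650) = 0.3186

0.319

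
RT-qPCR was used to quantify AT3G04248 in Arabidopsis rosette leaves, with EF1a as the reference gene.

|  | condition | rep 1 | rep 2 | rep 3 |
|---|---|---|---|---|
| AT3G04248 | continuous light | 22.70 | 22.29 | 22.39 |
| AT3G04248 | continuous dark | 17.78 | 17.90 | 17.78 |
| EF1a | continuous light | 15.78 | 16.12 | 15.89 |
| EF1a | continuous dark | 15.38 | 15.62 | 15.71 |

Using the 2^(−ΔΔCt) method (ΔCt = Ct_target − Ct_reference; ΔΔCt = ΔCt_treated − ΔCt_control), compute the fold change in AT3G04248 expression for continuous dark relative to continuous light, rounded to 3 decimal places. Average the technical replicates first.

Mean Ct: AT3G04248 continuous light 22.460; AT3G04248 continuous dark 17.820; EF1a continuous light 15.930; EF1a continuous dark 15.570
ΔCt(continuous light) = 22.460 − 15.930 = 6.530
ΔCt(continuous dark) = 17.820 − 15.570 = 2.250
ΔΔCt = 2.250 − 6.530 = -4.280
Fold change = 2^(−(-4.280)) = 2^4.280 = 19.4271

19.427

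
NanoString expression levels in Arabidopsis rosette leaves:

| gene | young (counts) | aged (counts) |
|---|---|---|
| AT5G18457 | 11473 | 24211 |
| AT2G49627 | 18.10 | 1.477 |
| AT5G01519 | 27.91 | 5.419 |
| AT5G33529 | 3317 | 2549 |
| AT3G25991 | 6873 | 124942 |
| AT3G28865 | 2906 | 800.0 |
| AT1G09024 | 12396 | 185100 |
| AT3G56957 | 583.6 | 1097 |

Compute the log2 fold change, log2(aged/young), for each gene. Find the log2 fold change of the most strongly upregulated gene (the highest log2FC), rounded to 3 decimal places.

4.184

log2(24211/11473) = 1.077  (AT5G18457)
log2(1.477/18.10) = -3.615  (AT2G49627)
log2(5.419/27.91) = -2.365  (AT5G01519)
log2(2549/3317) = -0.380  (AT5G33529)
log2(124942/6873) = 4.184  (AT3G25991)
log2(800.0/2906) = -1.861  (AT3G28865)
log2(185100/12396) = 3.900  (AT1G09024)
log2(1097/583.6) = 0.911  (AT3G56957)
AT3G25991 is most strongly upregulated.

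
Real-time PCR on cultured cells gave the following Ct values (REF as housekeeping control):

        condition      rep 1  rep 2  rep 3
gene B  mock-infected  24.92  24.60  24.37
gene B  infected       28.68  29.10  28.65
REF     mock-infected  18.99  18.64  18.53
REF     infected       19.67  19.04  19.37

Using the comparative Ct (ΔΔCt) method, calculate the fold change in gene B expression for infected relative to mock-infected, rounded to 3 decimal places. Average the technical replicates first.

Mean Ct: gene B mock-infected 24.630; gene B infected 28.810; REF mock-infected 18.720; REF infected 19.360
ΔCt(mock-infected) = 24.630 − 18.720 = 5.910
ΔCt(infected) = 28.810 − 19.360 = 9.450
ΔΔCt = 9.450 − 5.910 = 3.540
Fold change = 2^(−3.540) = 0.0860

0.086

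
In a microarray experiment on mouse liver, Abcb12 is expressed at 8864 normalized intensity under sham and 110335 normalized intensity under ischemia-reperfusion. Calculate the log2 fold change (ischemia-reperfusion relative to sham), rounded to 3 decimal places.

Fold change = 110335 / 8864 = 12.4475
log2(12.4475) = 3.6378

3.638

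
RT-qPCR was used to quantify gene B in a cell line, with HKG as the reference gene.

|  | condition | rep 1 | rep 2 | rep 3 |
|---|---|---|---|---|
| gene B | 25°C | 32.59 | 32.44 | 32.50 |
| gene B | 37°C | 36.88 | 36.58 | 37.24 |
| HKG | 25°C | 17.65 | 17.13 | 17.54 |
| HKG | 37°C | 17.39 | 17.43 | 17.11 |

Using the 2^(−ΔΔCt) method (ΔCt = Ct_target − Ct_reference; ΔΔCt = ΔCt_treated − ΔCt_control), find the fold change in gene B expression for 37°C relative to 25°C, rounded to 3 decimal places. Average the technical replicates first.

0.044

Mean Ct: gene B 25°C 32.510; gene B 37°C 36.900; HKG 25°C 17.440; HKG 37°C 17.310
ΔCt(25°C) = 32.510 − 17.440 = 15.070
ΔCt(37°C) = 36.900 − 17.310 = 19.590
ΔΔCt = 19.590 − 15.070 = 4.520
Fold change = 2^(−4.520) = 0.0436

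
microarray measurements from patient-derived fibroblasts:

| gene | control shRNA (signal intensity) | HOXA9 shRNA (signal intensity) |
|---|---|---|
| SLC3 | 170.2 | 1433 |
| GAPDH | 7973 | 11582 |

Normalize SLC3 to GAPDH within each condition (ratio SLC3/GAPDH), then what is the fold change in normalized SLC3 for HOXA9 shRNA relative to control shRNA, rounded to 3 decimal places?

5.796

SLC3/GAPDH (control shRNA) = 170.2 / 7973 = 0.021347
SLC3/GAPDH (HOXA9 shRNA) = 1433 / 11582 = 0.12373
Fold change = 0.12373 / 0.021347 = 5.7960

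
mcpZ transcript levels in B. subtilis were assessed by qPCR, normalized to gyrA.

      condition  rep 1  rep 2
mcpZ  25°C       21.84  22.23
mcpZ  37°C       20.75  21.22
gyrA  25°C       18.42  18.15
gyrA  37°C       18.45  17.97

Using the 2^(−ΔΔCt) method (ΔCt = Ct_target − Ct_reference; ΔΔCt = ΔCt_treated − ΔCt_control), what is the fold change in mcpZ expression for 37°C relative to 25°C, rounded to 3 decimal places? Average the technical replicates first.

1.966

Mean Ct: mcpZ 25°C 22.035; mcpZ 37°C 20.985; gyrA 25°C 18.285; gyrA 37°C 18.210
ΔCt(25°C) = 22.035 − 18.285 = 3.750
ΔCt(37°C) = 20.985 − 18.210 = 2.775
ΔΔCt = 2.775 − 3.750 = -0.975
Fold change = 2^(−(-0.975)) = 2^0.975 = 1.9656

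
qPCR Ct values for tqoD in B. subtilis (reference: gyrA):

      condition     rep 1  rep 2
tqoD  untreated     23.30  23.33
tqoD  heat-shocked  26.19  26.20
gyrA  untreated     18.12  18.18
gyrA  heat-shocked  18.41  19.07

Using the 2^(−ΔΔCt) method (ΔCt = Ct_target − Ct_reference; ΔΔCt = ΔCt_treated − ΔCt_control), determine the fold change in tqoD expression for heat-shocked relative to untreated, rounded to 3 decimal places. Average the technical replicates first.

Mean Ct: tqoD untreated 23.315; tqoD heat-shocked 26.195; gyrA untreated 18.150; gyrA heat-shocked 18.740
ΔCt(untreated) = 23.315 − 18.150 = 5.165
ΔCt(heat-shocked) = 26.195 − 18.740 = 7.455
ΔΔCt = 7.455 − 5.165 = 2.290
Fold change = 2^(−2.290) = 0.2045

0.204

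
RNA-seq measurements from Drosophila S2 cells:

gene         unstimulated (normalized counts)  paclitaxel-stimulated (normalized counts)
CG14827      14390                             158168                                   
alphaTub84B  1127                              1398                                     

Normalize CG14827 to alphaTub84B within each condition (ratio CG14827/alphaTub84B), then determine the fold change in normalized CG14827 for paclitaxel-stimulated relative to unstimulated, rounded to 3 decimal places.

CG14827/alphaTub84B (unstimulated) = 14390 / 1127 = 12.768
CG14827/alphaTub84B (paclitaxel-stimulated) = 158168 / 1398 = 113.14
Fold change = 113.14 / 12.768 = 8.8608

8.861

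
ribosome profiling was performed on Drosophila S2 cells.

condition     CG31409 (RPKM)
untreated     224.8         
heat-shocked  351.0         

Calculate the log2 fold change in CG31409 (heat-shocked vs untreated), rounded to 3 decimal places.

0.643

Fold change = 351.0 / 224.8 = 1.5614
log2(1.5614) = 0.6428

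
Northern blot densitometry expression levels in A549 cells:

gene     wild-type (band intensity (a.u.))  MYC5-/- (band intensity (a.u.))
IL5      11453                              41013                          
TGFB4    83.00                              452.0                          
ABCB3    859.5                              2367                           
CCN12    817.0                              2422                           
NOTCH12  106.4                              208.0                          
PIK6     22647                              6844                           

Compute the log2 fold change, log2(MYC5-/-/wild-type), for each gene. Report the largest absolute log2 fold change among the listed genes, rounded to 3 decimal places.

2.445

log2(41013/11453) = 1.840  (IL5)
log2(452.0/83.00) = 2.445  (TGFB4)
log2(2367/859.5) = 1.461  (ABCB3)
log2(2422/817.0) = 1.568  (CCN12)
log2(208.0/106.4) = 0.967  (NOTCH12)
log2(6844/22647) = -1.726  (PIK6)
The largest magnitude belongs to TGFB4.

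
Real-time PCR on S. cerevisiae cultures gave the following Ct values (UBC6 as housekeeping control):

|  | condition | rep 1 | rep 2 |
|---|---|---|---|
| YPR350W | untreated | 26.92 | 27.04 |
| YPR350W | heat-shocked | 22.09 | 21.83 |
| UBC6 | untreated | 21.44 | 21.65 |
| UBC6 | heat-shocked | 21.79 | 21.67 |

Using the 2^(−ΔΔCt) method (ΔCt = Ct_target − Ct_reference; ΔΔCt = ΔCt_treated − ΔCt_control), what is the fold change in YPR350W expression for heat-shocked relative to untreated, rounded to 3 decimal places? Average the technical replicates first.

36.886

Mean Ct: YPR350W untreated 26.980; YPR350W heat-shocked 21.960; UBC6 untreated 21.545; UBC6 heat-shocked 21.730
ΔCt(untreated) = 26.980 − 21.545 = 5.435
ΔCt(heat-shocked) = 21.960 − 21.730 = 0.230
ΔΔCt = 0.230 − 5.435 = -5.205
Fold change = 2^(−(-5.205)) = 2^5.205 = 36.8860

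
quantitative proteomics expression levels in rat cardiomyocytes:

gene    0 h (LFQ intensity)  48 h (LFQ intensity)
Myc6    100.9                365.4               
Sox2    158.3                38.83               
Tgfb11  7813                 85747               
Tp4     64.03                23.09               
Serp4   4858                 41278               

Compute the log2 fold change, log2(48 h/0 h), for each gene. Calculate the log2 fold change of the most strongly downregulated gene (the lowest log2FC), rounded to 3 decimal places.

-2.027

log2(365.4/100.9) = 1.857  (Myc6)
log2(38.83/158.3) = -2.027  (Sox2)
log2(85747/7813) = 3.456  (Tgfb11)
log2(23.09/64.03) = -1.471  (Tp4)
log2(41278/4858) = 3.087  (Serp4)
Sox2 is most strongly downregulated.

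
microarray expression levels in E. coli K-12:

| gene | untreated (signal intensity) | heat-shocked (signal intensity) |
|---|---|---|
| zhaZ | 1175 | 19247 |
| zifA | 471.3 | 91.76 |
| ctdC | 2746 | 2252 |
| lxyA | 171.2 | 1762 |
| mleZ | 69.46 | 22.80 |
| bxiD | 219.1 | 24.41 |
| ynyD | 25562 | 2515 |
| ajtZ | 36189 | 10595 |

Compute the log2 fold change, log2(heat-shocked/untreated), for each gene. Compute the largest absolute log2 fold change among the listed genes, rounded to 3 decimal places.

4.034

log2(19247/1175) = 4.034  (zhaZ)
log2(91.76/471.3) = -2.361  (zifA)
log2(2252/2746) = -0.286  (ctdC)
log2(1762/171.2) = 3.363  (lxyA)
log2(22.80/69.46) = -1.607  (mleZ)
log2(24.41/219.1) = -3.166  (bxiD)
log2(2515/25562) = -3.345  (ynyD)
log2(10595/36189) = -1.772  (ajtZ)
The largest magnitude belongs to zhaZ.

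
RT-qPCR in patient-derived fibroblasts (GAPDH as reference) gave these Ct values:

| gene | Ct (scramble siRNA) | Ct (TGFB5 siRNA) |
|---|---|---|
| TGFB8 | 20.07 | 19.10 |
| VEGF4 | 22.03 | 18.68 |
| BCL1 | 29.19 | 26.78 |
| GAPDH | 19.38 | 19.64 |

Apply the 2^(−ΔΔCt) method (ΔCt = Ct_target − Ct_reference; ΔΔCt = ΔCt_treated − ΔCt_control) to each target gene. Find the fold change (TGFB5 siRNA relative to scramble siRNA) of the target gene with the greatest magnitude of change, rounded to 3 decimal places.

12.210

TGFB8: ΔΔCt = (19.10−19.64) − (20.07−19.38) = -0.54 − 0.69 = -1.23; fold change = 2^1.23 = 2.346
VEGF4: ΔΔCt = (18.68−19.64) − (22.03−19.38) = -0.96 − 2.65 = -3.61; fold change = 2^3.61 = 12.210
BCL1: ΔΔCt = (26.78−19.64) − (29.19−19.38) = 7.14 − 9.81 = -2.67; fold change = 2^2.67 = 6.364
VEGF4 has the largest |ΔΔCt| = 3.61.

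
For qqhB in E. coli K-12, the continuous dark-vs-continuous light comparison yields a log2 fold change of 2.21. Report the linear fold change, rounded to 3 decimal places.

Fold change = 2^(2.21) = 4.6268

4.627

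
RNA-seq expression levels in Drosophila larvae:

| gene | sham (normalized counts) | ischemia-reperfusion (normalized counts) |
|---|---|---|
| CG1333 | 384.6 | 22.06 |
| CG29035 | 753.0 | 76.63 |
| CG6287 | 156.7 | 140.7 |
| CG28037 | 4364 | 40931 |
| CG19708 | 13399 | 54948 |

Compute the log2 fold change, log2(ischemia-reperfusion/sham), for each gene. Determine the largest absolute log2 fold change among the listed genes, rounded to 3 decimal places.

log2(22.06/384.6) = -4.124  (CG1333)
log2(76.63/753.0) = -3.297  (CG29035)
log2(140.7/156.7) = -0.155  (CG6287)
log2(40931/4364) = 3.229  (CG28037)
log2(54948/13399) = 2.036  (CG19708)
The largest magnitude belongs to CG1333.

4.124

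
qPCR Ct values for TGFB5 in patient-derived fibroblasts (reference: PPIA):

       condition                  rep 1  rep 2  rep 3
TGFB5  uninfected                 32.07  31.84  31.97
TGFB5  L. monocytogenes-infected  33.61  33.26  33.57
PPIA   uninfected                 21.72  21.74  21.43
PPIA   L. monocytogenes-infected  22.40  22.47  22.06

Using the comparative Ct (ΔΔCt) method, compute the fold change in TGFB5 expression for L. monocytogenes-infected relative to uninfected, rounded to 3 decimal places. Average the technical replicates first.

0.559

Mean Ct: TGFB5 uninfected 31.960; TGFB5 L. monocytogenes-infected 33.480; PPIA uninfected 21.630; PPIA L. monocytogenes-infected 22.310
ΔCt(uninfected) = 31.960 − 21.630 = 10.330
ΔCt(L. monocytogenes-infected) = 33.480 − 22.310 = 11.170
ΔΔCt = 11.170 − 10.330 = 0.840
Fold change = 2^(−0.840) = 0.5586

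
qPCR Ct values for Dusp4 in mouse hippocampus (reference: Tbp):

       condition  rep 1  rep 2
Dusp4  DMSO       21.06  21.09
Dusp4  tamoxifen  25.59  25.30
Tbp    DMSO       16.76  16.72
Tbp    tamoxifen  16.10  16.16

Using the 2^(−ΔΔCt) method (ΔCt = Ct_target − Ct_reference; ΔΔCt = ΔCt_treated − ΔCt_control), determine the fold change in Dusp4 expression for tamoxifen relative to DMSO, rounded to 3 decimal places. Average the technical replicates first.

Mean Ct: Dusp4 DMSO 21.075; Dusp4 tamoxifen 25.445; Tbp DMSO 16.740; Tbp tamoxifen 16.130
ΔCt(DMSO) = 21.075 − 16.740 = 4.335
ΔCt(tamoxifen) = 25.445 − 16.130 = 9.315
ΔΔCt = 9.315 − 4.335 = 4.980
Fold change = 2^(−4.980) = 0.0317

0.032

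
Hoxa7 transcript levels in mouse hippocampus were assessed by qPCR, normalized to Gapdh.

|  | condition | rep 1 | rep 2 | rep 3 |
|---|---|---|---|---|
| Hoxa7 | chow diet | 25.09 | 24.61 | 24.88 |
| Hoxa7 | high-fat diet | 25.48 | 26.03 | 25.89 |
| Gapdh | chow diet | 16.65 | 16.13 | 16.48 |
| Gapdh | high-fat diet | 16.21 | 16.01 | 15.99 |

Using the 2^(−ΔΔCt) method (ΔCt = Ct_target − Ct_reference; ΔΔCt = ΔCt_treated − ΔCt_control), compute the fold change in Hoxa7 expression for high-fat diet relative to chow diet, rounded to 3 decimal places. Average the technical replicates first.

0.409

Mean Ct: Hoxa7 chow diet 24.860; Hoxa7 high-fat diet 25.800; Gapdh chow diet 16.420; Gapdh high-fat diet 16.070
ΔCt(chow diet) = 24.860 − 16.420 = 8.440
ΔCt(high-fat diet) = 25.800 − 16.070 = 9.730
ΔΔCt = 9.730 − 8.440 = 1.290
Fold change = 2^(−1.290) = 0.4090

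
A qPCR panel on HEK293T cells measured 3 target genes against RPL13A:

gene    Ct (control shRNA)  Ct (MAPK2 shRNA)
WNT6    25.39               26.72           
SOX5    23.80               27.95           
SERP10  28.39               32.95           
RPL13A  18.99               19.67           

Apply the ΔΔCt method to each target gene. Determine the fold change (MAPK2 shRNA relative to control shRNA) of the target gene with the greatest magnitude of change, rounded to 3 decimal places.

WNT6: ΔΔCt = (26.72−19.67) − (25.39−18.99) = 7.05 − 6.40 = 0.65; fold change = 2^-0.65 = 0.637
SOX5: ΔΔCt = (27.95−19.67) − (23.80−18.99) = 8.28 − 4.81 = 3.47; fold change = 2^-3.47 = 0.090
SERP10: ΔΔCt = (32.95−19.67) − (28.39−18.99) = 13.28 − 9.40 = 3.88; fold change = 2^-3.88 = 0.068
SERP10 has the largest |ΔΔCt| = 3.88.

0.068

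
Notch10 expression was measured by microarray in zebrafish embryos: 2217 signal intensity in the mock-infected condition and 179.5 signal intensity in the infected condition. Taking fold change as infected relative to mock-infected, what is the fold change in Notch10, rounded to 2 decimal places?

0.08

Fold change = 179.5 / 2217 = 0.081
Notch10 is downregulated.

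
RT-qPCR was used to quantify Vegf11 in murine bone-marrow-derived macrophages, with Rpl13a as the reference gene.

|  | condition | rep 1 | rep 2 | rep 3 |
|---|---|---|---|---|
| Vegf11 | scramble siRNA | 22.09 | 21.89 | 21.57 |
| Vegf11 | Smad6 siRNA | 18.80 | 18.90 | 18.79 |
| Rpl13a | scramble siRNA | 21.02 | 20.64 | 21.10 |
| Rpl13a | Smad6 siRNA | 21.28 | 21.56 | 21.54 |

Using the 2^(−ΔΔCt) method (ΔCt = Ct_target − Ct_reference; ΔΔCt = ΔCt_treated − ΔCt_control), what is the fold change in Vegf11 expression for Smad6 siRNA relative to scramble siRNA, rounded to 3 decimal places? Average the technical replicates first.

Mean Ct: Vegf11 scramble siRNA 21.850; Vegf11 Smad6 siRNA 18.830; Rpl13a scramble siRNA 20.920; Rpl13a Smad6 siRNA 21.460
ΔCt(scramble siRNA) = 21.850 − 20.920 = 0.930
ΔCt(Smad6 siRNA) = 18.830 − 21.460 = -2.630
ΔΔCt = -2.630 − 0.930 = -3.560
Fold change = 2^(−(-3.560)) = 2^3.560 = 11.7942

11.794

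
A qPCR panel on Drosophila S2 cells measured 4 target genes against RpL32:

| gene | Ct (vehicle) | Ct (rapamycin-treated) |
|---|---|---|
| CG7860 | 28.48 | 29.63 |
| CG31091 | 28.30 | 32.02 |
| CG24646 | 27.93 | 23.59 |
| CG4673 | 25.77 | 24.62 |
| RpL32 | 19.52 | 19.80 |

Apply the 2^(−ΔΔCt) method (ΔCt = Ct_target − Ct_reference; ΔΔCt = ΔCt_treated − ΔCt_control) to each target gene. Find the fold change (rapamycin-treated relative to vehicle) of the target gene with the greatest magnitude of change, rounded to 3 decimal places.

24.590

CG7860: ΔΔCt = (29.63−19.80) − (28.48−19.52) = 9.83 − 8.96 = 0.87; fold change = 2^-0.87 = 0.547
CG31091: ΔΔCt = (32.02−19.80) − (28.30−19.52) = 12.22 − 8.78 = 3.44; fold change = 2^-3.44 = 0.092
CG24646: ΔΔCt = (23.59−19.80) − (27.93−19.52) = 3.79 − 8.41 = -4.62; fold change = 2^4.62 = 24.590
CG4673: ΔΔCt = (24.62−19.80) − (25.77−19.52) = 4.82 − 6.25 = -1.43; fold change = 2^1.43 = 2.694
CG24646 has the largest |ΔΔCt| = 4.62.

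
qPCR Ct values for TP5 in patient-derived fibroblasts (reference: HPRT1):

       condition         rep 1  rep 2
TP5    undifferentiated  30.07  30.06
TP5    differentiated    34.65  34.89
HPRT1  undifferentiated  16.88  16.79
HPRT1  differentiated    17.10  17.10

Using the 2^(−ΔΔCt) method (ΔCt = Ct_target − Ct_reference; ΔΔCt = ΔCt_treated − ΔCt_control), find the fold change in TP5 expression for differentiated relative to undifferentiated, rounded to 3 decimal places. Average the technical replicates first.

0.046

Mean Ct: TP5 undifferentiated 30.065; TP5 differentiated 34.770; HPRT1 undifferentiated 16.835; HPRT1 differentiated 17.100
ΔCt(undifferentiated) = 30.065 − 16.835 = 13.230
ΔCt(differentiated) = 34.770 − 17.100 = 17.670
ΔΔCt = 17.670 − 13.230 = 4.440
Fold change = 2^(−4.440) = 0.0461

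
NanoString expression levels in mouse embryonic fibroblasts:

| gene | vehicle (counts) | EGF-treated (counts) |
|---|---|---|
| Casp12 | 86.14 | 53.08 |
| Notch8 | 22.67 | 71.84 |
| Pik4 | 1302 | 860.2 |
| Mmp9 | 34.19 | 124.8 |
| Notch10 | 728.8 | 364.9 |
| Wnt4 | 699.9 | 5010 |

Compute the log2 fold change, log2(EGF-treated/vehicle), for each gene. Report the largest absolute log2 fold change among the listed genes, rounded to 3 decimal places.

log2(53.08/86.14) = -0.699  (Casp12)
log2(71.84/22.67) = 1.664  (Notch8)
log2(860.2/1302) = -0.598  (Pik4)
log2(124.8/34.19) = 1.868  (Mmp9)
log2(364.9/728.8) = -0.998  (Notch10)
log2(5010/699.9) = 2.840  (Wnt4)
The largest magnitude belongs to Wnt4.

2.840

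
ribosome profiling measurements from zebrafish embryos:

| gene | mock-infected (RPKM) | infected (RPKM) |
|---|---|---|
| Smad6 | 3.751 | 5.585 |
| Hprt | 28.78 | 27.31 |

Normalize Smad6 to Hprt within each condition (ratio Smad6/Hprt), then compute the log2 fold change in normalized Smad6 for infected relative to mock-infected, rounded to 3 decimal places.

Smad6/Hprt (mock-infected) = 3.751 / 28.78 = 0.13033
Smad6/Hprt (infected) = 5.585 / 27.31 = 0.2045
Fold change = 0.2045 / 0.13033 = 1.5691
log2(1.5691) = 0.6499

0.650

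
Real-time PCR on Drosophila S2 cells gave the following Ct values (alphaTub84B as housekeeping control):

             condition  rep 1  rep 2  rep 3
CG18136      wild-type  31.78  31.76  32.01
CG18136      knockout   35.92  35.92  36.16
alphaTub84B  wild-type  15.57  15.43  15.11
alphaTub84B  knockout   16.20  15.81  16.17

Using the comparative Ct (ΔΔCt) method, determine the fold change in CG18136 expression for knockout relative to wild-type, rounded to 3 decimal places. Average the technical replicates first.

0.091

Mean Ct: CG18136 wild-type 31.850; CG18136 knockout 36.000; alphaTub84B wild-type 15.370; alphaTub84B knockout 16.060
ΔCt(wild-type) = 31.850 − 15.370 = 16.480
ΔCt(knockout) = 36.000 − 16.060 = 19.940
ΔΔCt = 19.940 − 16.480 = 3.460
Fold change = 2^(−3.460) = 0.0909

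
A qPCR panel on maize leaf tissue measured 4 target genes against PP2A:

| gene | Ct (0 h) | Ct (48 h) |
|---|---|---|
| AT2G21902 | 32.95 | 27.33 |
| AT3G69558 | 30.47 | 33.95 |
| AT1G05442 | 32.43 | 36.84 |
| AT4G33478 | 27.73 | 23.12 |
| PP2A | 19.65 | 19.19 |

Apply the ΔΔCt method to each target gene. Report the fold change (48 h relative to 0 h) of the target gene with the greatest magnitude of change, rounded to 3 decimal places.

35.753

AT2G21902: ΔΔCt = (27.33−19.19) − (32.95−19.65) = 8.14 − 13.30 = -5.16; fold change = 2^5.16 = 35.753
AT3G69558: ΔΔCt = (33.95−19.19) − (30.47−19.65) = 14.76 − 10.82 = 3.94; fold change = 2^-3.94 = 0.065
AT1G05442: ΔΔCt = (36.84−19.19) − (32.43−19.65) = 17.65 − 12.78 = 4.87; fold change = 2^-4.87 = 0.034
AT4G33478: ΔΔCt = (23.12−19.19) − (27.73−19.65) = 3.93 − 8.08 = -4.15; fold change = 2^4.15 = 17.753
AT2G21902 has the largest |ΔΔCt| = 5.16.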